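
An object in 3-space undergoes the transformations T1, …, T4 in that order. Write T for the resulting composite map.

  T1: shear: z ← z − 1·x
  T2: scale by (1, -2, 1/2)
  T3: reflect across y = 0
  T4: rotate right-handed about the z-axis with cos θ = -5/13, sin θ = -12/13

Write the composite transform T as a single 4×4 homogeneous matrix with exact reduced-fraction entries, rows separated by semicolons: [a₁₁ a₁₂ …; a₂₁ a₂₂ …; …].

T1 = [1 0 0 0; 0 1 0 0; -1 0 1 0; 0 0 0 1]
T2·T1 = [1 0 0 0; 0 -2 0 0; -1/2 0 1/2 0; 0 0 0 1]
T3·…·T1 = [1 0 0 0; 0 2 0 0; -1/2 0 1/2 0; 0 0 0 1]
T4·…·T1 = [-5/13 24/13 0 0; -12/13 -10/13 0 0; -1/2 0 1/2 0; 0 0 0 1]

T = [-5/13 24/13 0 0; -12/13 -10/13 0 0; -1/2 0 1/2 0; 0 0 0 1]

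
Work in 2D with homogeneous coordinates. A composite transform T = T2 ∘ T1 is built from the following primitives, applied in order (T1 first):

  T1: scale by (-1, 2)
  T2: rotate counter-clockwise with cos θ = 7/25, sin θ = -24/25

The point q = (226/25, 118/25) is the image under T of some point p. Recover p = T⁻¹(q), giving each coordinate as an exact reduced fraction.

T1 = [-1 0 0; 0 2 0; 0 0 1]
T2·T1 = [-7/25 48/25 0; 24/25 14/25 0; 0 0 1]
det M = -2; M⁻¹ = [-7/25 24/25 0; 12/25 7/50 0; 0 0 1]
M⁻¹ · (226/25, 118/25)ᵀ = (2, 5)ᵀ

p = (2, 5)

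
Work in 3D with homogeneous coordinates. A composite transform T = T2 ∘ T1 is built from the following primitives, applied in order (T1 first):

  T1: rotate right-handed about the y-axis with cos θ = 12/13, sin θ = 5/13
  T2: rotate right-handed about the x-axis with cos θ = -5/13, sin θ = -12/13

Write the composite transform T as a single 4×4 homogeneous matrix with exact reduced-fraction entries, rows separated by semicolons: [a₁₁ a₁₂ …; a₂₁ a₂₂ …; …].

T1 = [12/13 0 5/13 0; 0 1 0 0; -5/13 0 12/13 0; 0 0 0 1]
T2·T1 = [12/13 0 5/13 0; -60/169 -5/13 144/169 0; 25/169 -12/13 -60/169 0; 0 0 0 1]

T = [12/13 0 5/13 0; -60/169 -5/13 144/169 0; 25/169 -12/13 -60/169 0; 0 0 0 1]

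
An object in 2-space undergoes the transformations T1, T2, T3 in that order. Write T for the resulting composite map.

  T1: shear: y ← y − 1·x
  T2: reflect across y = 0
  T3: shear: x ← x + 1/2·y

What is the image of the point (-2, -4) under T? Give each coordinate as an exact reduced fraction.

T(p) = (-1, 2)

T1 shear: y ← y − 1·x: (-2, -4) → (-2, -2)
T2 reflect across y = 0: (-2, -2) → (-2, 2)
T3 shear: x ← x + 1/2·y: (-2, 2) → (-1, 2)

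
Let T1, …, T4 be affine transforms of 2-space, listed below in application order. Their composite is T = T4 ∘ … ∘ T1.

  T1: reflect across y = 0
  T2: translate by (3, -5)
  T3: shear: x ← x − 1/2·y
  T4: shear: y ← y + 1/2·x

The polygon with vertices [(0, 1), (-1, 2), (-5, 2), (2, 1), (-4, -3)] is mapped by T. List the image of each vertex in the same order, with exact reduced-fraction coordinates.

T1 reflect across y = 0: (0, 1) → (0, -1); (-1, 2) → (-1, -2); (-5, 2) → (-5, -2); (2, 1) → (2, -1); (-4, -3) → (-4, 3)
T2 translate by (3, -5): (0, -1) → (3, -6); (-1, -2) → (2, -7); (-5, -2) → (-2, -7); (2, -1) → (5, -6); (-4, 3) → (-1, -2)
T3 shear: x ← x − 1/2·y: (3, -6) → (6, -6); (2, -7) → (11/2, -7); (-2, -7) → (3/2, -7); (5, -6) → (8, -6); (-1, -2) → (0, -2)
T4 shear: y ← y + 1/2·x: (6, -6) → (6, -3); (11/2, -7) → (11/2, -17/4); (3/2, -7) → (3/2, -25/4); (8, -6) → (8, -2); (0, -2) → (0, -2)

image vertices: (6, -3), (11/2, -17/4), (3/2, -25/4), (8, -2), (0, -2)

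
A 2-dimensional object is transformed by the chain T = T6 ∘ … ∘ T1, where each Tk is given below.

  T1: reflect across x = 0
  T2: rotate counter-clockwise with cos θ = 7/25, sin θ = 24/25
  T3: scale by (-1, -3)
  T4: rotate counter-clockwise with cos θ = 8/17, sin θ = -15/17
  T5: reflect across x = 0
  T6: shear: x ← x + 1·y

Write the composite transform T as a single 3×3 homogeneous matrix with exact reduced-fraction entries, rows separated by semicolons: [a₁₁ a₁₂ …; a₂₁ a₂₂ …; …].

T1 = [-1 0 0; 0 1 0; 0 0 1]
T2·T1 = [-7/25 -24/25 0; -24/25 7/25 0; 0 0 1]
T3·…·T1 = [7/25 24/25 0; 72/25 -21/25 0; 0 0 1]
T4·…·T1 = [1136/425 -123/425 0; 471/425 -528/425 0; 0 0 1]
T5·…·T1 = [-1136/425 123/425 0; 471/425 -528/425 0; 0 0 1]
T6·…·T1 = [-133/85 -81/85 0; 471/425 -528/425 0; 0 0 1]

T = [-133/85 -81/85 0; 471/425 -528/425 0; 0 0 1]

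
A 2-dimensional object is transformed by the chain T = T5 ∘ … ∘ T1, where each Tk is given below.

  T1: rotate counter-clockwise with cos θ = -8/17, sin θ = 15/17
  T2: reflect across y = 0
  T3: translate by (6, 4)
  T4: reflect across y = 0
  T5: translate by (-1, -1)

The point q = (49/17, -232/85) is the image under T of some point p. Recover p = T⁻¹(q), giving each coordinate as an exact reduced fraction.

p = (3, 4/5)

T1 = [-8/17 -15/17 0; 15/17 -8/17 0; 0 0 1]
T2·T1 = [-8/17 -15/17 0; -15/17 8/17 0; 0 0 1]
T3·…·T1 = [-8/17 -15/17 6; -15/17 8/17 4; 0 0 1]
T4·…·T1 = [-8/17 -15/17 6; 15/17 -8/17 -4; 0 0 1]
T5·…·T1 = [-8/17 -15/17 5; 15/17 -8/17 -5; 0 0 1]
det M = 1; M⁻¹ = [-8/17 15/17 115/17; -15/17 -8/17 35/17; 0 0 1]
M⁻¹ · (49/17, -232/85)ᵀ = (3, 4/5)ᵀ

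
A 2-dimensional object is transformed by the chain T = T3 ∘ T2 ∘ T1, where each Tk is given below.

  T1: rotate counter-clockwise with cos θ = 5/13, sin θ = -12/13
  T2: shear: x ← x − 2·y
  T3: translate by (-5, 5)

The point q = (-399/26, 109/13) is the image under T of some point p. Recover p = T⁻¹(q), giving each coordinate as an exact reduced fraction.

T1 = [5/13 12/13 0; -12/13 5/13 0; 0 0 1]
T2·T1 = [29/13 2/13 0; -12/13 5/13 0; 0 0 1]
T3·…·T1 = [29/13 2/13 -5; -12/13 5/13 5; 0 0 1]
det M = 1; M⁻¹ = [5/13 -2/13 35/13; 12/13 29/13 -85/13; 0 0 1]
M⁻¹ · (-399/26, 109/13)ᵀ = (-9/2, -2)ᵀ

p = (-9/2, -2)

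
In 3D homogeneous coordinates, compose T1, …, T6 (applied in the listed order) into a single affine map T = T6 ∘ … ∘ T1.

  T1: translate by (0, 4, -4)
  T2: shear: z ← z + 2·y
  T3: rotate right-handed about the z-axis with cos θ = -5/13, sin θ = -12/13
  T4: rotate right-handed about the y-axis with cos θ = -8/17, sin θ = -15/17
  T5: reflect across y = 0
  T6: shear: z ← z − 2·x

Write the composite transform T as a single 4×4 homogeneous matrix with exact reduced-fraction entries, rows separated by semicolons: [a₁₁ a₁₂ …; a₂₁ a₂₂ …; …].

T1 = [1 0 0 0; 0 1 0 4; 0 0 1 -4; 0 0 0 1]
T2·T1 = [1 0 0 0; 0 1 0 4; 0 2 1 4; 0 0 0 1]
T3·…·T1 = [-5/13 12/13 0 48/13; -12/13 -5/13 0 -20/13; 0 2 1 4; 0 0 0 1]
T4·…·T1 = [40/221 -486/221 -15/17 -1164/221; -12/13 -5/13 0 -20/13; -75/221 -28/221 -8/17 304/221; 0 0 0 1]
T5·…·T1 = [40/221 -486/221 -15/17 -1164/221; 12/13 5/13 0 20/13; -75/221 -28/221 -8/17 304/221; 0 0 0 1]
T6·…·T1 = [40/221 -486/221 -15/17 -1164/221; 12/13 5/13 0 20/13; -155/221 944/221 22/17 2632/221; 0 0 0 1]

T = [40/221 -486/221 -15/17 -1164/221; 12/13 5/13 0 20/13; -155/221 944/221 22/17 2632/221; 0 0 0 1]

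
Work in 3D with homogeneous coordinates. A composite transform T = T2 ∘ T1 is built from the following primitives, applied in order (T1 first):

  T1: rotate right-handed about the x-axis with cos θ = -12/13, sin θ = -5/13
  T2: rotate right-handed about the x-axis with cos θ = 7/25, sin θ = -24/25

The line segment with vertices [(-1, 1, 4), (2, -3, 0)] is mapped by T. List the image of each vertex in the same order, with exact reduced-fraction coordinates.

image vertices: (-1, -1216/325, -563/325), (2, 612/325, -759/325)

T1 rotate right-handed about the x-axis with cos θ = -12/13, sin θ = -5/13: (-1, 1, 4) → (-1, 8/13, -53/13); (2, -3, 0) → (2, 36/13, 15/13)
T2 rotate right-handed about the x-axis with cos θ = 7/25, sin θ = -24/25: (-1, 8/13, -53/13) → (-1, -1216/325, -563/325); (2, 36/13, 15/13) → (2, 612/325, -759/325)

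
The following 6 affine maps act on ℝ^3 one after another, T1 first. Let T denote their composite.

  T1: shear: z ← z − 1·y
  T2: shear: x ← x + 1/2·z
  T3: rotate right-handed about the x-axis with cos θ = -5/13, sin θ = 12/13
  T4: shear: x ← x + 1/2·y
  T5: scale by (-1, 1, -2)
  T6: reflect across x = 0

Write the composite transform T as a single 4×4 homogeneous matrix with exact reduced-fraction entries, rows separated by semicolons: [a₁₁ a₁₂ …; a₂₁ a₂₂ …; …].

T = [1 -3/13 1/26 0; 0 7/13 -12/13 0; 0 -34/13 10/13 0; 0 0 0 1]

T1 = [1 0 0 0; 0 1 0 0; 0 -1 1 0; 0 0 0 1]
T2·T1 = [1 -1/2 1/2 0; 0 1 0 0; 0 -1 1 0; 0 0 0 1]
T3·…·T1 = [1 -1/2 1/2 0; 0 7/13 -12/13 0; 0 17/13 -5/13 0; 0 0 0 1]
T4·…·T1 = [1 -3/13 1/26 0; 0 7/13 -12/13 0; 0 17/13 -5/13 0; 0 0 0 1]
T5·…·T1 = [-1 3/13 -1/26 0; 0 7/13 -12/13 0; 0 -34/13 10/13 0; 0 0 0 1]
T6·…·T1 = [1 -3/13 1/26 0; 0 7/13 -12/13 0; 0 -34/13 10/13 0; 0 0 0 1]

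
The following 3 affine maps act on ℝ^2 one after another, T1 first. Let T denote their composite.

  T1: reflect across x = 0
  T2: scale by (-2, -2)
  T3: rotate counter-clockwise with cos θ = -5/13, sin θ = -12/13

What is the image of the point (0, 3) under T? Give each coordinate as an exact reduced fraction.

T(p) = (-72/13, 30/13)

T1 reflect across x = 0: (0, 3) → (0, 3)
T2 scale by (-2, -2): (0, 3) → (0, -6)
T3 rotate counter-clockwise with cos θ = -5/13, sin θ = -12/13: (0, -6) → (-72/13, 30/13)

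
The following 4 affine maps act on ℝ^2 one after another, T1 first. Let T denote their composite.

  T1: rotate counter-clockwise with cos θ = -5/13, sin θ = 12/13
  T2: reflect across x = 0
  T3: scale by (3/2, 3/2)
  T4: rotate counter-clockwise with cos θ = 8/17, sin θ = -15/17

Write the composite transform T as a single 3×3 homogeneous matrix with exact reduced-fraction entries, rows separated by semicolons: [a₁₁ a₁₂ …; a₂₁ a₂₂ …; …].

T1 = [-5/13 -12/13 0; 12/13 -5/13 0; 0 0 1]
T2·T1 = [5/13 12/13 0; 12/13 -5/13 0; 0 0 1]
T3·…·T1 = [15/26 18/13 0; 18/13 -15/26 0; 0 0 1]
T4·…·T1 = [330/221 63/442 0; 63/442 -330/221 0; 0 0 1]

T = [330/221 63/442 0; 63/442 -330/221 0; 0 0 1]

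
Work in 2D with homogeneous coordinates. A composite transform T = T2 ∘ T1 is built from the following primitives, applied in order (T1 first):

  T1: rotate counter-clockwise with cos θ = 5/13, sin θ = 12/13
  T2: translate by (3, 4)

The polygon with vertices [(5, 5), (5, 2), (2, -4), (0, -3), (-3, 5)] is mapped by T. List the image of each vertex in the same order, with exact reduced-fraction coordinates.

image vertices: (4/13, 137/13), (40/13, 122/13), (97/13, 56/13), (75/13, 37/13), (-36/13, 41/13)

T1 rotate counter-clockwise with cos θ = 5/13, sin θ = 12/13: (5, 5) → (-35/13, 85/13); (5, 2) → (1/13, 70/13); (2, -4) → (58/13, 4/13); (0, -3) → (36/13, -15/13); (-3, 5) → (-75/13, -11/13)
T2 translate by (3, 4): (-35/13, 85/13) → (4/13, 137/13); (1/13, 70/13) → (40/13, 122/13); (58/13, 4/13) → (97/13, 56/13); (36/13, -15/13) → (75/13, 37/13); (-75/13, -11/13) → (-36/13, 41/13)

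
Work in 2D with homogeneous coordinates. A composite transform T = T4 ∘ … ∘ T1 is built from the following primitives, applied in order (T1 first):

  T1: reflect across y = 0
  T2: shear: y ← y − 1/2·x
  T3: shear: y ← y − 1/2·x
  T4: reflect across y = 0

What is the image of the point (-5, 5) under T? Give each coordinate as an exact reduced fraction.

T1 reflect across y = 0: (-5, 5) → (-5, -5)
T2 shear: y ← y − 1/2·x: (-5, -5) → (-5, -5/2)
T3 shear: y ← y − 1/2·x: (-5, -5/2) → (-5, 0)
T4 reflect across y = 0: (-5, 0) → (-5, 0)

T(p) = (-5, 0)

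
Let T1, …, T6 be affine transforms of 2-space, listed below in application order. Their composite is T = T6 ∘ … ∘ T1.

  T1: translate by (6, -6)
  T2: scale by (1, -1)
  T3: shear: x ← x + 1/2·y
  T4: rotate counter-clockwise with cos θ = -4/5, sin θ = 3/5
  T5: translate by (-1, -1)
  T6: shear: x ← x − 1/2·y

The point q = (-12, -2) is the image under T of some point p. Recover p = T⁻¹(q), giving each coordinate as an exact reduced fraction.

T1 = [1 0 6; 0 1 -6; 0 0 1]
T2·T1 = [1 0 6; 0 -1 6; 0 0 1]
T3·…·T1 = [1 -1/2 9; 0 -1 6; 0 0 1]
T4·…·T1 = [-4/5 1 -54/5; 3/5 1/2 3/5; 0 0 1]
T5·…·T1 = [-4/5 1 -59/5; 3/5 1/2 -2/5; 0 0 1]
T6·…·T1 = [-11/10 3/4 -58/5; 3/5 1/2 -2/5; 0 0 1]
det M = -1; M⁻¹ = [-1/2 3/4 -11/2; 3/5 11/10 37/5; 0 0 1]
M⁻¹ · (-12, -2)ᵀ = (-1, -2)ᵀ

p = (-1, -2)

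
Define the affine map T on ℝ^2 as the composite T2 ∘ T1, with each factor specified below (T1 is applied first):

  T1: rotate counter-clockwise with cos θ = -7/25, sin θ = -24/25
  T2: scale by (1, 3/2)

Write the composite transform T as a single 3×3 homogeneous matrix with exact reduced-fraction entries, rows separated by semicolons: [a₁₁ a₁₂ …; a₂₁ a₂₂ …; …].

T1 = [-7/25 24/25 0; -24/25 -7/25 0; 0 0 1]
T2·T1 = [-7/25 24/25 0; -36/25 -21/50 0; 0 0 1]

T = [-7/25 24/25 0; -36/25 -21/50 0; 0 0 1]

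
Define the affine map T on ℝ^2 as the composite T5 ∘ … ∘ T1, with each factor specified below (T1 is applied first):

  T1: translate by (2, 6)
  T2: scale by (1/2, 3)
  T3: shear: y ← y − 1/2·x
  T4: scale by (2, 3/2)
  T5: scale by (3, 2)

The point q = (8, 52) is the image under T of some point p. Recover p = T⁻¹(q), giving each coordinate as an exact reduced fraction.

p = (2/3, 0)

T1 = [1 0 2; 0 1 6; 0 0 1]
T2·T1 = [1/2 0 1; 0 3 18; 0 0 1]
T3·…·T1 = [1/2 0 1; -1/4 3 35/2; 0 0 1]
T4·…·T1 = [1 0 2; -3/8 9/2 105/4; 0 0 1]
T5·…·T1 = [3 0 6; -3/4 9 105/2; 0 0 1]
det M = 27; M⁻¹ = [1/3 0 -2; 1/36 1/9 -6; 0 0 1]
M⁻¹ · (8, 52)ᵀ = (2/3, 0)ᵀ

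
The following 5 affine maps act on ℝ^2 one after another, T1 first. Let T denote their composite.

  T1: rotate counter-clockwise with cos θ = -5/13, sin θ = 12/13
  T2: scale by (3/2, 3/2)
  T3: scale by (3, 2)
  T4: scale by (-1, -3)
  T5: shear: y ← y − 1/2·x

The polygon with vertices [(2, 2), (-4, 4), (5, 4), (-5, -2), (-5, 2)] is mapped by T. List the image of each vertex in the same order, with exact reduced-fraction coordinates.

T1 rotate counter-clockwise with cos θ = -5/13, sin θ = 12/13: (2, 2) → (-34/13, 14/13); (-4, 4) → (-28/13, -68/13); (5, 4) → (-73/13, 40/13); (-5, -2) → (49/13, -50/13); (-5, 2) → (1/13, -70/13)
T2 scale by (3/2, 3/2): (-34/13, 14/13) → (-51/13, 21/13); (-28/13, -68/13) → (-42/13, -102/13); (-73/13, 40/13) → (-219/26, 60/13); (49/13, -50/13) → (147/26, -75/13); (1/13, -70/13) → (3/26, -105/13)
T3 scale by (3, 2): (-51/13, 21/13) → (-153/13, 42/13); (-42/13, -102/13) → (-126/13, -204/13); (-219/26, 60/13) → (-657/26, 120/13); (147/26, -75/13) → (441/26, -150/13); (3/26, -105/13) → (9/26, -210/13)
T4 scale by (-1, -3): (-153/13, 42/13) → (153/13, -126/13); (-126/13, -204/13) → (126/13, 612/13); (-657/26, 120/13) → (657/26, -360/13); (441/26, -150/13) → (-441/26, 450/13); (9/26, -210/13) → (-9/26, 630/13)
T5 shear: y ← y − 1/2·x: (153/13, -126/13) → (153/13, -405/26); (126/13, 612/13) → (126/13, 549/13); (657/26, -360/13) → (657/26, -2097/52); (-441/26, 450/13) → (-441/26, 2241/52); (-9/26, 630/13) → (-9/26, 2529/52)

image vertices: (153/13, -405/26), (126/13, 549/13), (657/26, -2097/52), (-441/26, 2241/52), (-9/26, 2529/52)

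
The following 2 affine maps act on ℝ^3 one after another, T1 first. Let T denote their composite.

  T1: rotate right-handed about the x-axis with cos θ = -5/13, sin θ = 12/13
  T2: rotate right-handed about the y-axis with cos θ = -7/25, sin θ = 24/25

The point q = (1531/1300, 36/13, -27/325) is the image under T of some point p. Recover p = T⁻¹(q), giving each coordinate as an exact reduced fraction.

T1 = [1 0 0 0; 0 -5/13 -12/13 0; 0 12/13 -5/13 0; 0 0 0 1]
T2·T1 = [-7/25 288/325 -24/65 0; 0 -5/13 -12/13 0; -24/25 -84/325 7/65 0; 0 0 0 1]
det M = 1; M⁻¹ = [-7/25 0 -24/25 0; 288/325 -5/13 -84/325 0; -24/65 -12/13 7/65 0; 0 0 0 1]
M⁻¹ · (1531/1300, 36/13, -27/325)ᵀ = (-1/4, 0, -3)ᵀ

p = (-1/4, 0, -3)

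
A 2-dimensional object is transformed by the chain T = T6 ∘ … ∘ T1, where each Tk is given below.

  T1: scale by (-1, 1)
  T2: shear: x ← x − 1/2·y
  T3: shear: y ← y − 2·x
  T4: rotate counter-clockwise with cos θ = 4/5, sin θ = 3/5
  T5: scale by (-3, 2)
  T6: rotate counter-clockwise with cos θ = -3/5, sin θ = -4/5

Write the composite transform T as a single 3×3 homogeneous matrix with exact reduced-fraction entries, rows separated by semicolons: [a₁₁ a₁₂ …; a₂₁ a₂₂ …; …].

T = [-2 -4/5 0; -6 -27/5 0; 0 0 1]

T1 = [-1 0 0; 0 1 0; 0 0 1]
T2·T1 = [-1 -1/2 0; 0 1 0; 0 0 1]
T3·…·T1 = [-1 -1/2 0; 2 2 0; 0 0 1]
T4·…·T1 = [-2 -8/5 0; 1 13/10 0; 0 0 1]
T5·…·T1 = [6 24/5 0; 2 13/5 0; 0 0 1]
T6·…·T1 = [-2 -4/5 0; -6 -27/5 0; 0 0 1]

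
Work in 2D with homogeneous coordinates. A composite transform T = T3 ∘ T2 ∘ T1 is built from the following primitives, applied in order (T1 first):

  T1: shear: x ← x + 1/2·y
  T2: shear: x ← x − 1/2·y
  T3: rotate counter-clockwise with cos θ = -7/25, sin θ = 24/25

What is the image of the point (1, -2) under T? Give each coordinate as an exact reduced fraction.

T1 shear: x ← x + 1/2·y: (1, -2) → (0, -2)
T2 shear: x ← x − 1/2·y: (0, -2) → (1, -2)
T3 rotate counter-clockwise with cos θ = -7/25, sin θ = 24/25: (1, -2) → (41/25, 38/25)

T(p) = (41/25, 38/25)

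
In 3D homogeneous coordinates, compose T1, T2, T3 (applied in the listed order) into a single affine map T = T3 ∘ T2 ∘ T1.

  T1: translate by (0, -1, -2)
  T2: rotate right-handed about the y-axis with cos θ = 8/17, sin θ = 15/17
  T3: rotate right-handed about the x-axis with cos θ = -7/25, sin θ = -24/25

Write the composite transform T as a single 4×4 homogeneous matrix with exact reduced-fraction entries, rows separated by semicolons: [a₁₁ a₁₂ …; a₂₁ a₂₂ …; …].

T = [8/17 0 15/17 -30/17; -72/85 -7/25 192/425 -53/85; 21/85 -24/25 -56/425 104/85; 0 0 0 1]

T1 = [1 0 0 0; 0 1 0 -1; 0 0 1 -2; 0 0 0 1]
T2·T1 = [8/17 0 15/17 -30/17; 0 1 0 -1; -15/17 0 8/17 -16/17; 0 0 0 1]
T3·…·T1 = [8/17 0 15/17 -30/17; -72/85 -7/25 192/425 -53/85; 21/85 -24/25 -56/425 104/85; 0 0 0 1]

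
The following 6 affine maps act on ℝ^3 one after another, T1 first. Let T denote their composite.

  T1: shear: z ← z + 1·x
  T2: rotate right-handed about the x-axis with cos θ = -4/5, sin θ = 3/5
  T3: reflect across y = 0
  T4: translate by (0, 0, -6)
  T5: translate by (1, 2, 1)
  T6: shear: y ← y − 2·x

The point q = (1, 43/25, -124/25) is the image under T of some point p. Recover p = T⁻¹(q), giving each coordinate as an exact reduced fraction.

T1 = [1 0 0 0; 0 1 0 0; 1 0 1 0; 0 0 0 1]
T2·T1 = [1 0 0 0; -3/5 -4/5 -3/5 0; -4/5 3/5 -4/5 0; 0 0 0 1]
T3·…·T1 = [1 0 0 0; 3/5 4/5 3/5 0; -4/5 3/5 -4/5 0; 0 0 0 1]
T4·…·T1 = [1 0 0 0; 3/5 4/5 3/5 0; -4/5 3/5 -4/5 -6; 0 0 0 1]
T5·…·T1 = [1 0 0 1; 3/5 4/5 3/5 2; -4/5 3/5 -4/5 -5; 0 0 0 1]
T6·…·T1 = [1 0 0 1; -7/5 4/5 3/5 0; -4/5 3/5 -4/5 -5; 0 0 0 1]
det M = -1; M⁻¹ = [1 0 0 -1; 8/5 4/5 3/5 7/5; 1/5 3/5 -4/5 -21/5; 0 0 0 1]
M⁻¹ · (1, 43/25, -124/25)ᵀ = (0, 7/5, 1)ᵀ

p = (0, 7/5, 1)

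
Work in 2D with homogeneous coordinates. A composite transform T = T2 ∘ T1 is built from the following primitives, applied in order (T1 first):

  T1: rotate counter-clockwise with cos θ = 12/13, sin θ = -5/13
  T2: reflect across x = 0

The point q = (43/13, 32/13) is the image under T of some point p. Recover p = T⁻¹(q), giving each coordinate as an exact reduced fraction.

p = (-4, 1)

T1 = [12/13 5/13 0; -5/13 12/13 0; 0 0 1]
T2·T1 = [-12/13 -5/13 0; -5/13 12/13 0; 0 0 1]
det M = -1; M⁻¹ = [-12/13 -5/13 0; -5/13 12/13 0; 0 0 1]
M⁻¹ · (43/13, 32/13)ᵀ = (-4, 1)ᵀ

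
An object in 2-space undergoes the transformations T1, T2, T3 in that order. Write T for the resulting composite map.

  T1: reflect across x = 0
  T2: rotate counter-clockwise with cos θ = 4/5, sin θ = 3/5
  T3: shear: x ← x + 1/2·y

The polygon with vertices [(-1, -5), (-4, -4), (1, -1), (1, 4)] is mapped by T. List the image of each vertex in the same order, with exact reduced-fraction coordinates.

image vertices: (21/10, -17/5), (26/5, -4/5), (-9/10, -7/5), (-19/10, 13/5)

T1 reflect across x = 0: (-1, -5) → (1, -5); (-4, -4) → (4, -4); (1, -1) → (-1, -1); (1, 4) → (-1, 4)
T2 rotate counter-clockwise with cos θ = 4/5, sin θ = 3/5: (1, -5) → (19/5, -17/5); (4, -4) → (28/5, -4/5); (-1, -1) → (-1/5, -7/5); (-1, 4) → (-16/5, 13/5)
T3 shear: x ← x + 1/2·y: (19/5, -17/5) → (21/10, -17/5); (28/5, -4/5) → (26/5, -4/5); (-1/5, -7/5) → (-9/10, -7/5); (-16/5, 13/5) → (-19/10, 13/5)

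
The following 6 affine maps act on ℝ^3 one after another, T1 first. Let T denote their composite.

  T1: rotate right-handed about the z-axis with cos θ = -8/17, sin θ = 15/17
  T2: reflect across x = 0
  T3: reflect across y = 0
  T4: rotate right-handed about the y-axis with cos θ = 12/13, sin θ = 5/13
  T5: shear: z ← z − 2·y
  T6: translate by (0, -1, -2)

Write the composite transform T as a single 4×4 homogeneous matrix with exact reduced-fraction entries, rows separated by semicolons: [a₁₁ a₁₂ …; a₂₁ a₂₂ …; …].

T = [96/221 180/221 5/13 0; -15/17 8/17 0 -1; 350/221 -283/221 12/13 -2; 0 0 0 1]

T1 = [-8/17 -15/17 0 0; 15/17 -8/17 0 0; 0 0 1 0; 0 0 0 1]
T2·T1 = [8/17 15/17 0 0; 15/17 -8/17 0 0; 0 0 1 0; 0 0 0 1]
T3·…·T1 = [8/17 15/17 0 0; -15/17 8/17 0 0; 0 0 1 0; 0 0 0 1]
T4·…·T1 = [96/221 180/221 5/13 0; -15/17 8/17 0 0; -40/221 -75/221 12/13 0; 0 0 0 1]
T5·…·T1 = [96/221 180/221 5/13 0; -15/17 8/17 0 0; 350/221 -283/221 12/13 0; 0 0 0 1]
T6·…·T1 = [96/221 180/221 5/13 0; -15/17 8/17 0 -1; 350/221 -283/221 12/13 -2; 0 0 0 1]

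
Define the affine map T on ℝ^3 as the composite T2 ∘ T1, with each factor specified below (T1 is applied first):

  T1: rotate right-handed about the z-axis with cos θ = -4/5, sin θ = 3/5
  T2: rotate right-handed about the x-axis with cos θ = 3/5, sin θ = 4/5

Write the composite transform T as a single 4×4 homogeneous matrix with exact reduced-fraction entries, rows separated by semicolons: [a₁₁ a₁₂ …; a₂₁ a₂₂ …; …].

T = [-4/5 -3/5 0 0; 9/25 -12/25 -4/5 0; 12/25 -16/25 3/5 0; 0 0 0 1]

T1 = [-4/5 -3/5 0 0; 3/5 -4/5 0 0; 0 0 1 0; 0 0 0 1]
T2·T1 = [-4/5 -3/5 0 0; 9/25 -12/25 -4/5 0; 12/25 -16/25 3/5 0; 0 0 0 1]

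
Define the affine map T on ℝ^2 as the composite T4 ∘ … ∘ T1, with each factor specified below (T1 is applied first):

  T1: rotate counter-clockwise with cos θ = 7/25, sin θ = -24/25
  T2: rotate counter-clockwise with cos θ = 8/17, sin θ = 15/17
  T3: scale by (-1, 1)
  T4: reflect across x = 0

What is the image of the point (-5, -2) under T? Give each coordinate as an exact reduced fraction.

T(p) = (-2254/425, -397/425)

T1 rotate counter-clockwise with cos θ = 7/25, sin θ = -24/25: (-5, -2) → (-83/25, 106/25)
T2 rotate counter-clockwise with cos θ = 8/17, sin θ = 15/17: (-83/25, 106/25) → (-2254/425, -397/425)
T3 scale by (-1, 1): (-2254/425, -397/425) → (2254/425, -397/425)
T4 reflect across x = 0: (2254/425, -397/425) → (-2254/425, -397/425)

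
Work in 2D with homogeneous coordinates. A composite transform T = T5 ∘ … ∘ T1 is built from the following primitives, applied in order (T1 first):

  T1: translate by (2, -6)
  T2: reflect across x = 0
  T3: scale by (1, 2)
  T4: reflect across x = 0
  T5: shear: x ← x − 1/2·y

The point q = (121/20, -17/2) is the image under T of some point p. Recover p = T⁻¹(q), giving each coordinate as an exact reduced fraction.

p = (-1/5, 7/4)

T1 = [1 0 2; 0 1 -6; 0 0 1]
T2·T1 = [-1 0 -2; 0 1 -6; 0 0 1]
T3·…·T1 = [-1 0 -2; 0 2 -12; 0 0 1]
T4·…·T1 = [1 0 2; 0 2 -12; 0 0 1]
T5·…·T1 = [1 -1 8; 0 2 -12; 0 0 1]
det M = 2; M⁻¹ = [1 1/2 -2; 0 1/2 6; 0 0 1]
M⁻¹ · (121/20, -17/2)ᵀ = (-1/5, 7/4)ᵀ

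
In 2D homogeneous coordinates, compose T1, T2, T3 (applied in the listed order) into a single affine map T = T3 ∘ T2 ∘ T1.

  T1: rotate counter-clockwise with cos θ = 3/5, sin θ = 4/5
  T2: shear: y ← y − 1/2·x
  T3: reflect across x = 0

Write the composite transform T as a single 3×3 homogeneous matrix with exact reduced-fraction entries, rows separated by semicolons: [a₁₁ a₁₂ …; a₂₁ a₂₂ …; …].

T1 = [3/5 -4/5 0; 4/5 3/5 0; 0 0 1]
T2·T1 = [3/5 -4/5 0; 1/2 1 0; 0 0 1]
T3·…·T1 = [-3/5 4/5 0; 1/2 1 0; 0 0 1]

T = [-3/5 4/5 0; 1/2 1 0; 0 0 1]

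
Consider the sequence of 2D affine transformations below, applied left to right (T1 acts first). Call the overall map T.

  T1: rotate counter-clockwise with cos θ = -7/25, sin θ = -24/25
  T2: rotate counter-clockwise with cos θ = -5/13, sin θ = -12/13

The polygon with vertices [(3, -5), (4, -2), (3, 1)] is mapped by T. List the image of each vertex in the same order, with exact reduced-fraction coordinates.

image vertices: (261/325, 1877/325), (-604/325, 1322/325), (-963/325, 359/325)

T1 rotate counter-clockwise with cos θ = -7/25, sin θ = -24/25: (3, -5) → (-141/25, -37/25); (4, -2) → (-76/25, -82/25); (3, 1) → (3/25, -79/25)
T2 rotate counter-clockwise with cos θ = -5/13, sin θ = -12/13: (-141/25, -37/25) → (261/325, 1877/325); (-76/25, -82/25) → (-604/325, 1322/325); (3/25, -79/25) → (-963/325, 359/325)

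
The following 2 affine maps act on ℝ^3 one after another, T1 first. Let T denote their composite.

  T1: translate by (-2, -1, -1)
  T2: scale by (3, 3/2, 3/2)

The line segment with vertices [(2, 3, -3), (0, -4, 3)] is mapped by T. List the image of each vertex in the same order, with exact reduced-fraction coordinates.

image vertices: (0, 3, -6), (-6, -15/2, 3)

T1 translate by (-2, -1, -1): (2, 3, -3) → (0, 2, -4); (0, -4, 3) → (-2, -5, 2)
T2 scale by (3, 3/2, 3/2): (0, 2, -4) → (0, 3, -6); (-2, -5, 2) → (-6, -15/2, 3)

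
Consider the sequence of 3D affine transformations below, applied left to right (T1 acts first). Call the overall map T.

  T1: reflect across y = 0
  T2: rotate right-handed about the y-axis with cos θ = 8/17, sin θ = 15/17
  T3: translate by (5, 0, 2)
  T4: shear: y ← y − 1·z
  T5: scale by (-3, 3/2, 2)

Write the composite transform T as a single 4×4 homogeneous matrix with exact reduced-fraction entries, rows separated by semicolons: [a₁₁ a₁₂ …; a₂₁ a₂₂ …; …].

T1 = [1 0 0 0; 0 -1 0 0; 0 0 1 0; 0 0 0 1]
T2·T1 = [8/17 0 15/17 0; 0 -1 0 0; -15/17 0 8/17 0; 0 0 0 1]
T3·…·T1 = [8/17 0 15/17 5; 0 -1 0 0; -15/17 0 8/17 2; 0 0 0 1]
T4·…·T1 = [8/17 0 15/17 5; 15/17 -1 -8/17 -2; -15/17 0 8/17 2; 0 0 0 1]
T5·…·T1 = [-24/17 0 -45/17 -15; 45/34 -3/2 -12/17 -3; -30/17 0 16/17 4; 0 0 0 1]

T = [-24/17 0 -45/17 -15; 45/34 -3/2 -12/17 -3; -30/17 0 16/17 4; 0 0 0 1]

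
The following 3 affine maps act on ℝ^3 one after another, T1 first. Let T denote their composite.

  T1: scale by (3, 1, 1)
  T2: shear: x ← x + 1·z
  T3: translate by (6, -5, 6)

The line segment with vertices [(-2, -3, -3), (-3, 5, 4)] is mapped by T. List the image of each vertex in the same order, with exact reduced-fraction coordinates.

image vertices: (-3, -8, 3), (1, 0, 10)

T1 scale by (3, 1, 1): (-2, -3, -3) → (-6, -3, -3); (-3, 5, 4) → (-9, 5, 4)
T2 shear: x ← x + 1·z: (-6, -3, -3) → (-9, -3, -3); (-9, 5, 4) → (-5, 5, 4)
T3 translate by (6, -5, 6): (-9, -3, -3) → (-3, -8, 3); (-5, 5, 4) → (1, 0, 10)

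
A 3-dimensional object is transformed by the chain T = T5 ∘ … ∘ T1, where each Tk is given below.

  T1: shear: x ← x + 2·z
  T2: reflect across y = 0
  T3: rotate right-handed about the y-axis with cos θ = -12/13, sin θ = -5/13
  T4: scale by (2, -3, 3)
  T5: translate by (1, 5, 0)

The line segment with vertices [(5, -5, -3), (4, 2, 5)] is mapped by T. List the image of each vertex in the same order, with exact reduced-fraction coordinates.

T1 shear: x ← x + 2·z: (5, -5, -3) → (-1, -5, -3); (4, 2, 5) → (14, 2, 5)
T2 reflect across y = 0: (-1, -5, -3) → (-1, 5, -3); (14, 2, 5) → (14, -2, 5)
T3 rotate right-handed about the y-axis with cos θ = -12/13, sin θ = -5/13: (-1, 5, -3) → (27/13, 5, 31/13); (14, -2, 5) → (-193/13, -2, 10/13)
T4 scale by (2, -3, 3): (27/13, 5, 31/13) → (54/13, -15, 93/13); (-193/13, -2, 10/13) → (-386/13, 6, 30/13)
T5 translate by (1, 5, 0): (54/13, -15, 93/13) → (67/13, -10, 93/13); (-386/13, 6, 30/13) → (-373/13, 11, 30/13)

image vertices: (67/13, -10, 93/13), (-373/13, 11, 30/13)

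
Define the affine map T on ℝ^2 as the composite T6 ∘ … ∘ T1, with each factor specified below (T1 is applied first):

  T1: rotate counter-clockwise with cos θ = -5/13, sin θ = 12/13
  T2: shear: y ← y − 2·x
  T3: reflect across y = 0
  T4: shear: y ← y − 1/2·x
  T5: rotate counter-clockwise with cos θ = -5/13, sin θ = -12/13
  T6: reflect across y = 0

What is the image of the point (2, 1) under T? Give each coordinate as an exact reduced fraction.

T1 rotate counter-clockwise with cos θ = -5/13, sin θ = 12/13: (2, 1) → (-22/13, 19/13)
T2 shear: y ← y − 2·x: (-22/13, 19/13) → (-22/13, 63/13)
T3 reflect across y = 0: (-22/13, 63/13) → (-22/13, -63/13)
T4 shear: y ← y − 1/2·x: (-22/13, -63/13) → (-22/13, -4)
T5 rotate counter-clockwise with cos θ = -5/13, sin θ = -12/13: (-22/13, -4) → (-514/169, 524/169)
T6 reflect across y = 0: (-514/169, 524/169) → (-514/169, -524/169)

T(p) = (-514/169, -524/169)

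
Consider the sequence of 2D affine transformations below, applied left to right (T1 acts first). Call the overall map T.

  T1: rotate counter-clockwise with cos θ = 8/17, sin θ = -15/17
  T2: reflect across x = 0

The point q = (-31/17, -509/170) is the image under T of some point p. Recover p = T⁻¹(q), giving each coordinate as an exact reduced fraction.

T1 = [8/17 15/17 0; -15/17 8/17 0; 0 0 1]
T2·T1 = [-8/17 -15/17 0; -15/17 8/17 0; 0 0 1]
det M = -1; M⁻¹ = [-8/17 -15/17 0; -15/17 8/17 0; 0 0 1]
M⁻¹ · (-31/17, -509/170)ᵀ = (7/2, 1/5)ᵀ

p = (7/2, 1/5)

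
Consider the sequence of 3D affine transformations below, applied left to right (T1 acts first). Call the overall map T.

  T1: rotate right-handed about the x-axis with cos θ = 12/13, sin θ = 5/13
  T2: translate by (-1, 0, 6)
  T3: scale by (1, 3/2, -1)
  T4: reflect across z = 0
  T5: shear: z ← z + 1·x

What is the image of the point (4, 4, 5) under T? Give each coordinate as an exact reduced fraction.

T(p) = (3, 69/26, 197/13)

T1 rotate right-handed about the x-axis with cos θ = 12/13, sin θ = 5/13: (4, 4, 5) → (4, 23/13, 80/13)
T2 translate by (-1, 0, 6): (4, 23/13, 80/13) → (3, 23/13, 158/13)
T3 scale by (1, 3/2, -1): (3, 23/13, 158/13) → (3, 69/26, -158/13)
T4 reflect across z = 0: (3, 69/26, -158/13) → (3, 69/26, 158/13)
T5 shear: z ← z + 1·x: (3, 69/26, 158/13) → (3, 69/26, 197/13)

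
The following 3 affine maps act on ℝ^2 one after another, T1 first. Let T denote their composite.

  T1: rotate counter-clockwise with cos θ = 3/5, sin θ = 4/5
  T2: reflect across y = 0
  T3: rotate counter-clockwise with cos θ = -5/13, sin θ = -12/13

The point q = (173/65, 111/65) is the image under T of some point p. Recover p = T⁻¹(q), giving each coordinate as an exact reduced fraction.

p = (-3, 1)

T1 = [3/5 -4/5 0; 4/5 3/5 0; 0 0 1]
T2·T1 = [3/5 -4/5 0; -4/5 -3/5 0; 0 0 1]
T3·…·T1 = [-63/65 -16/65 0; -16/65 63/65 0; 0 0 1]
det M = -1; M⁻¹ = [-63/65 -16/65 0; -16/65 63/65 0; 0 0 1]
M⁻¹ · (173/65, 111/65)ᵀ = (-3, 1)ᵀ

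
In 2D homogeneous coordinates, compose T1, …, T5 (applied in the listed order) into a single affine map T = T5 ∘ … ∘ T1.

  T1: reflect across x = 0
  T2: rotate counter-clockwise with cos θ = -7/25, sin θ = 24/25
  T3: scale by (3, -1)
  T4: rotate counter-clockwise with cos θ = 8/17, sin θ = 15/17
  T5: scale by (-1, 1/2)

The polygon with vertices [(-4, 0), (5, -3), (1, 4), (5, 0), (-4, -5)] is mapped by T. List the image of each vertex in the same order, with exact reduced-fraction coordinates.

image vertices: (-768/425, -1014/425), (-1083/425, 5607/850), (2916/425, -3589/850), (192/85, 507/170), (-4173/425, 1546/425)

T1 reflect across x = 0: (-4, 0) → (4, 0); (5, -3) → (-5, -3); (1, 4) → (-1, 4); (5, 0) → (-5, 0); (-4, -5) → (4, -5)
T2 rotate counter-clockwise with cos θ = -7/25, sin θ = 24/25: (4, 0) → (-28/25, 96/25); (-5, -3) → (107/25, -99/25); (-1, 4) → (-89/25, -52/25); (-5, 0) → (7/5, -24/5); (4, -5) → (92/25, 131/25)
T3 scale by (3, -1): (-28/25, 96/25) → (-84/25, -96/25); (107/25, -99/25) → (321/25, 99/25); (-89/25, -52/25) → (-267/25, 52/25); (7/5, -24/5) → (21/5, 24/5); (92/25, 131/25) → (276/25, -131/25)
T4 rotate counter-clockwise with cos θ = 8/17, sin θ = 15/17: (-84/25, -96/25) → (768/425, -2028/425); (321/25, 99/25) → (1083/425, 5607/425); (-267/25, 52/25) → (-2916/425, -3589/425); (21/5, 24/5) → (-192/85, 507/85); (276/25, -131/25) → (4173/425, 3092/425)
T5 scale by (-1, 1/2): (768/425, -2028/425) → (-768/425, -1014/425); (1083/425, 5607/425) → (-1083/425, 5607/850); (-2916/425, -3589/425) → (2916/425, -3589/850); (-192/85, 507/85) → (192/85, 507/170); (4173/425, 3092/425) → (-4173/425, 1546/425)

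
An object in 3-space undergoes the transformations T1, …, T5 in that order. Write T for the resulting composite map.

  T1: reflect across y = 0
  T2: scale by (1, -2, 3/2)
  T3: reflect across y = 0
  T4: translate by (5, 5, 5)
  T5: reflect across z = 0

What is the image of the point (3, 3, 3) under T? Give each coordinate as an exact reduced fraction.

T(p) = (8, -1, -19/2)

T1 reflect across y = 0: (3, 3, 3) → (3, -3, 3)
T2 scale by (1, -2, 3/2): (3, -3, 3) → (3, 6, 9/2)
T3 reflect across y = 0: (3, 6, 9/2) → (3, -6, 9/2)
T4 translate by (5, 5, 5): (3, -6, 9/2) → (8, -1, 19/2)
T5 reflect across z = 0: (8, -1, 19/2) → (8, -1, -19/2)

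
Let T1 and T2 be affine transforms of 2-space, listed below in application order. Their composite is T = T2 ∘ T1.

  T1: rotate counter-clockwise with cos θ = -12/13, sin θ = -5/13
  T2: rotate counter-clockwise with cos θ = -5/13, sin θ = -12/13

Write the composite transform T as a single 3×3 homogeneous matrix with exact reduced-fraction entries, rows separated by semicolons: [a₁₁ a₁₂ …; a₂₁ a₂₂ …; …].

T = [0 -1 0; 1 0 0; 0 0 1]

T1 = [-12/13 5/13 0; -5/13 -12/13 0; 0 0 1]
T2·T1 = [0 -1 0; 1 0 0; 0 0 1]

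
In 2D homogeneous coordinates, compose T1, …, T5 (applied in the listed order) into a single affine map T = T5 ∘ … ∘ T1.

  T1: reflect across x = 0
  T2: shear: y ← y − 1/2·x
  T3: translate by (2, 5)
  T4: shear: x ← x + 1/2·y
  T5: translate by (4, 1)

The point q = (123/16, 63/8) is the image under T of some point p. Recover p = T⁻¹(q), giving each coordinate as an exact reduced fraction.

p = (7/4, 1)

T1 = [-1 0 0; 0 1 0; 0 0 1]
T2·T1 = [-1 0 0; 1/2 1 0; 0 0 1]
T3·…·T1 = [-1 0 2; 1/2 1 5; 0 0 1]
T4·…·T1 = [-3/4 1/2 9/2; 1/2 1 5; 0 0 1]
T5·…·T1 = [-3/4 1/2 17/2; 1/2 1 6; 0 0 1]
det M = -1; M⁻¹ = [-1 1/2 11/2; 1/2 3/4 -35/4; 0 0 1]
M⁻¹ · (123/16, 63/8)ᵀ = (7/4, 1)ᵀ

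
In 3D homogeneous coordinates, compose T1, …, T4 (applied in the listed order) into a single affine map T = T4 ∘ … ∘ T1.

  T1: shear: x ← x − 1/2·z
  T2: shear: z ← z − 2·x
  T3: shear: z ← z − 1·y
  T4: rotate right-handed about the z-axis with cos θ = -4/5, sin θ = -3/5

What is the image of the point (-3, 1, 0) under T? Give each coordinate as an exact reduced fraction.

T(p) = (3, 1, 5)

T1 shear: x ← x − 1/2·z: (-3, 1, 0) → (-3, 1, 0)
T2 shear: z ← z − 2·x: (-3, 1, 0) → (-3, 1, 6)
T3 shear: z ← z − 1·y: (-3, 1, 6) → (-3, 1, 5)
T4 rotate right-handed about the z-axis with cos θ = -4/5, sin θ = -3/5: (-3, 1, 5) → (3, 1, 5)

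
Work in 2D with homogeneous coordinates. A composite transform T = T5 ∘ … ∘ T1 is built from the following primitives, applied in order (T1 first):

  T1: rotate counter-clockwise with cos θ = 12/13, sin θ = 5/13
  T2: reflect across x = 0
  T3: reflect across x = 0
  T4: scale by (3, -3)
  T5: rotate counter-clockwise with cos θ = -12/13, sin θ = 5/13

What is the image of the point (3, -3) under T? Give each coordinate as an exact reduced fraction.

T1 rotate counter-clockwise with cos θ = 12/13, sin θ = 5/13: (3, -3) → (51/13, -21/13)
T2 reflect across x = 0: (51/13, -21/13) → (-51/13, -21/13)
T3 reflect across x = 0: (-51/13, -21/13) → (51/13, -21/13)
T4 scale by (3, -3): (51/13, -21/13) → (153/13, 63/13)
T5 rotate counter-clockwise with cos θ = -12/13, sin θ = 5/13: (153/13, 63/13) → (-2151/169, 9/169)

T(p) = (-2151/169, 9/169)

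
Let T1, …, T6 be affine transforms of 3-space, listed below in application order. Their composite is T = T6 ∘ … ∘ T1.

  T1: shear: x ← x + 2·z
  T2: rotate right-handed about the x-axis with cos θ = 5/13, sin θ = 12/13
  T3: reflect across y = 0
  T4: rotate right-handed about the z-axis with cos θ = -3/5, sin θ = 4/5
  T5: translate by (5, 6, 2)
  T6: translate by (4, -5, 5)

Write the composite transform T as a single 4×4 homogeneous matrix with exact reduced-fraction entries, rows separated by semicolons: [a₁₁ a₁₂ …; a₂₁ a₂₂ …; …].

T = [-3/5 4/13 -126/65 9; 4/5 3/13 68/65 1; 0 12/13 5/13 7; 0 0 0 1]

T1 = [1 0 2 0; 0 1 0 0; 0 0 1 0; 0 0 0 1]
T2·T1 = [1 0 2 0; 0 5/13 -12/13 0; 0 12/13 5/13 0; 0 0 0 1]
T3·…·T1 = [1 0 2 0; 0 -5/13 12/13 0; 0 12/13 5/13 0; 0 0 0 1]
T4·…·T1 = [-3/5 4/13 -126/65 0; 4/5 3/13 68/65 0; 0 12/13 5/13 0; 0 0 0 1]
T5·…·T1 = [-3/5 4/13 -126/65 5; 4/5 3/13 68/65 6; 0 12/13 5/13 2; 0 0 0 1]
T6·…·T1 = [-3/5 4/13 -126/65 9; 4/5 3/13 68/65 1; 0 12/13 5/13 7; 0 0 0 1]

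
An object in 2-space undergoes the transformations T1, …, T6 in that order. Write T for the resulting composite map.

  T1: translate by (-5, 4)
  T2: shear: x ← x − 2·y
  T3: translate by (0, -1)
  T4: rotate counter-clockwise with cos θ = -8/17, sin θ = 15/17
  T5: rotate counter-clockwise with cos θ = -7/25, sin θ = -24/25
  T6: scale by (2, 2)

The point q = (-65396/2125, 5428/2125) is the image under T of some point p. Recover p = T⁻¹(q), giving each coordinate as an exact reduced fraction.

p = (1, 7/5)

T1 = [1 0 -5; 0 1 4; 0 0 1]
T2·T1 = [1 -2 -13; 0 1 4; 0 0 1]
T3·…·T1 = [1 -2 -13; 0 1 3; 0 0 1]
T4·…·T1 = [-8/17 1/17 59/17; 15/17 -38/17 -219/17; 0 0 1]
T5·…·T1 = [416/425 -919/425 -5669/425; 87/425 242/425 117/425; 0 0 1]
T6·…·T1 = [832/425 -1838/425 -11338/425; 174/425 484/425 234/425; 0 0 1]
det M = 4; M⁻¹ = [121/425 919/850 7; -87/850 208/425 -3; 0 0 1]
M⁻¹ · (-65396/2125, 5428/2125)ᵀ = (1, 7/5)ᵀ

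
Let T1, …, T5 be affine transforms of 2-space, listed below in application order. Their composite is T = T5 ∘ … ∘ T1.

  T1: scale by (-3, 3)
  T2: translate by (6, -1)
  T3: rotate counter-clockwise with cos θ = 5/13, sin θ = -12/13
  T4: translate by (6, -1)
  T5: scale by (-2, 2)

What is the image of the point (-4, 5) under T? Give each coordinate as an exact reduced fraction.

T1 scale by (-3, 3): (-4, 5) → (12, 15)
T2 translate by (6, -1): (12, 15) → (18, 14)
T3 rotate counter-clockwise with cos θ = 5/13, sin θ = -12/13: (18, 14) → (258/13, -146/13)
T4 translate by (6, -1): (258/13, -146/13) → (336/13, -159/13)
T5 scale by (-2, 2): (336/13, -159/13) → (-672/13, -318/13)

T(p) = (-672/13, -318/13)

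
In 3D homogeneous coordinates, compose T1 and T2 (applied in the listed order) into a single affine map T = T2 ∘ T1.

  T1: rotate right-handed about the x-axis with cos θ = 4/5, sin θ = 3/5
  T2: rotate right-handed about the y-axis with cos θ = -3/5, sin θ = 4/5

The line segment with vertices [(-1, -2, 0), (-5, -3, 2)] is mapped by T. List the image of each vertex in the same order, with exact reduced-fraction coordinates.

T1 rotate right-handed about the x-axis with cos θ = 4/5, sin θ = 3/5: (-1, -2, 0) → (-1, -8/5, -6/5); (-5, -3, 2) → (-5, -18/5, -1/5)
T2 rotate right-handed about the y-axis with cos θ = -3/5, sin θ = 4/5: (-1, -8/5, -6/5) → (-9/25, -8/5, 38/25); (-5, -18/5, -1/5) → (71/25, -18/5, 103/25)

image vertices: (-9/25, -8/5, 38/25), (71/25, -18/5, 103/25)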